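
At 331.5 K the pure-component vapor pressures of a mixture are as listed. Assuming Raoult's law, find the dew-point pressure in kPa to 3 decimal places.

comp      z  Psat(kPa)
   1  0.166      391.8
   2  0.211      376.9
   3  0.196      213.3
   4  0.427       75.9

Pdew = 132.833 kPa

At the dew point ψ → 1, so Σzᵢ/Kᵢ = 1 with Kᵢ = Pᵢˢᵃᵗ/P ⇒ 1/P = Σzᵢ/Pᵢˢᵃᵗ.
1/P = 0.166/391.8 + 0.211/376.9 + 0.196/213.3 + 0.427/75.9 = 0.007528 ⇒ P = 132.833 kPa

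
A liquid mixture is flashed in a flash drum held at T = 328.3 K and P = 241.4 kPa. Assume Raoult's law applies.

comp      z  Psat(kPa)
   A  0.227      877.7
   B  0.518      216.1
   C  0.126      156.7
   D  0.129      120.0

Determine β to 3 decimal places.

Raoult's law: Kᵢ = Pᵢˢᵃᵗ/P = Pᵢˢᵃᵗ/241.4.
  K_A = 877.7/241.4 = 3.63587, K_B = 216.1/241.4 = 0.89519, K_C = 156.7/241.4 = 0.64913, K_D = 120.0/241.4 = 0.49710
Material balance + equilibrium reduce to Σ zᵢ(Kᵢ−1)/(1+β(Kᵢ−1)) = 0.
Check two-phase: ΣzᵢKᵢ = 1.435 > 1 and Σzᵢ/Kᵢ = 1.095 > 1, so g(0) = 0.435 > 0 and g(1) = -0.095 < 0.
Iterate (Newton) starting at β = 0.5:
  β = 0.500: g = 0.0606, g' = -0.381 → β = 0.659
  β = 0.659: g = 0.0058, g' = -0.316 → β = 0.677
Converged at β = 0.677.

β = 0.677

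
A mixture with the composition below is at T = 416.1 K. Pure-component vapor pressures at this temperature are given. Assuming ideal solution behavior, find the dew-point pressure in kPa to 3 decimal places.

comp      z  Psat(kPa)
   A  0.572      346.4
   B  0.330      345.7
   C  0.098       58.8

At the dew point ψ → 1, so Σzᵢ/Kᵢ = 1 with Kᵢ = Pᵢˢᵃᵗ/P ⇒ 1/P = Σzᵢ/Pᵢˢᵃᵗ.
1/P = 0.572/346.4 + 0.330/345.7 + 0.098/58.8 = 0.004273 ⇒ P = 234.054 kPa

Pdew = 234.054 kPa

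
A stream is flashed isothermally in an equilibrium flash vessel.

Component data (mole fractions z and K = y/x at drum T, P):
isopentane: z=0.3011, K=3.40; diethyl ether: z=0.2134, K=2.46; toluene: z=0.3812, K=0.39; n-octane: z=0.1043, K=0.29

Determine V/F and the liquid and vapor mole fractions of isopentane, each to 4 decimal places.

V/F = 0.5639, x_isopentane = 0.1279, y_isopentane = 0.4350

Material balance + equilibrium reduce to Σ zᵢ(Kᵢ−1)/(1+V/F(Kᵢ−1)) = 0.
Check two-phase: ΣzᵢKᵢ = 1.7276 > 1 and Σzᵢ/Kᵢ = 1.5124 > 1, so g(0) = 0.7276 > 0 and g(1) = -0.5124 < 0.
Newton iteration, V/F⁰ = 0.5:
  V/F = 0.5000: g = 0.05918, g' = -0.9304 → V/F = 0.5636
  V/F = 0.5636: g = 0.00026, g' = -0.9258 → V/F = 0.5639
Converged at V/F = 0.5639.
Compositions from xᵢ = zᵢ/(1+V/F(Kᵢ−1)), yᵢ = Kᵢxᵢ:
  isopentane: x = 0.1279, y = 0.4350
  diethyl ether: x = 0.1170, y = 0.2879
  toluene: x = 0.5811, y = 0.2266
  n-octane: x = 0.1739, y = 0.0504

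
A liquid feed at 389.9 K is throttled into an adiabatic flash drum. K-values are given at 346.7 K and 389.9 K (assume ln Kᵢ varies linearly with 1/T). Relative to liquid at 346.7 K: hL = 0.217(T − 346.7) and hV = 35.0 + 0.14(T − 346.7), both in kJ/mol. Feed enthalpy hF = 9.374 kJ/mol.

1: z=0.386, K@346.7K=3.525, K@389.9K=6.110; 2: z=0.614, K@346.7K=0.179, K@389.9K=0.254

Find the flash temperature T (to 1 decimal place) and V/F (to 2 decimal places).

T = 350.3 K, V/F = 0.25

Adiabatic flash: solve Rachford–Rice at each trial T, then check hF = ψ·hV(T) + (1−ψ)·hL(T).
  T = 346.7 K: K = (3.525, 0.179), RR gives ψ = 0.227, H_out = 7.945 kJ/mol
  T = 389.9 K: K = (6.110, 0.254), RR gives ψ = 0.397, H_out = 21.957 kJ/mol
  T = 368.3 K: K = (4.716, 0.215), RR gives ψ = 0.327, H_out = 15.581 kJ/mol
  T = 357.5 K: K = (4.095, 0.197), RR gives ψ = 0.282, H_out = 11.989 kJ/mol
  T = 352.1 K: K = (3.804, 0.188), RR gives ψ = 0.256, H_out = 10.036 kJ/mol
  T = 349.4 K: K = (3.663, 0.183), RR gives ψ = 0.242, H_out = 9.010 kJ/mol
  T = 350.8 K: K = (3.736, 0.186), RR gives ψ = 0.250, H_out = 9.547 kJ/mol
Linear interpolation between T = 349.4 (H_out = 9.010) and T = 350.8 (H_out = 9.547) on hF = 9.374 gives T ≈ 350.3 K, at which ψ = 0.25.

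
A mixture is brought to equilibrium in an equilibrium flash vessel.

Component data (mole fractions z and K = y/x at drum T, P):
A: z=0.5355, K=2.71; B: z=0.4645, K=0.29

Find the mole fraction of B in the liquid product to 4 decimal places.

Material balance + equilibrium reduce to Σ zᵢ(Kᵢ−1)/(1+ψ(Kᵢ−1)) = 0.
Feasibility: ΣzᵢKᵢ = 1.5859, Σzᵢ/Kᵢ = 1.7993 — both > 1, two phases present.
Binary case is linear: z₁(K₁−1)(1+ψ(K₂−1)) + z₂(K₂−1)(1+ψ(K₁−1)) = 0
⇒ ψ = [z₁(K₁−1)+z₂(K₂−1)] / [−(K₁−1)(K₂−1)] = 0.58591/1.21410 = 0.4826
Compositions from xᵢ = zᵢ/(1+ψ(Kᵢ−1)), yᵢ = Kᵢxᵢ:
  A: x = 0.2934, y = 0.7951
  B: x = 0.7066, y = 0.2049

x_B = 0.7066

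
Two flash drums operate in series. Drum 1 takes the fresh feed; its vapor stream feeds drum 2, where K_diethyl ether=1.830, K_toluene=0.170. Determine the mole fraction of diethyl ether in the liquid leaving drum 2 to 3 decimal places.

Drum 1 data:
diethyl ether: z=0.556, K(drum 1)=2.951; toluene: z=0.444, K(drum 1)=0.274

x_diethyl ether (drum 2) = 0.500

Drum 1:
Newton iteration, ψ₁⁰ = 0.5:
  ψ₁ = 0.500: g = 0.0431, g' = -1.119 → ψ₁ = 0.538
Converged at ψ₁ = 0.538.
Drum-1 compositions:
  diethyl ether: x = 0.271, y = 0.800
  toluene: x = 0.729, y = 0.200
Drum-2 feed = drum-1 vapor: z₂ = (0.8003, 0.1997).
Drum 2:
Newton iteration, ψ₂⁰ = 0.65:
  ψ₂ = 0.650: g = 0.0716, g' = -0.881 → ψ₂ = 0.731
  ψ₂ = 0.731: g = -0.0082, g' = -1.104 → ψ₂ = 0.724
Converged at ψ₂ = 0.724.
  diethyl ether: x = 0.500, y = 0.915
  toluene: x = 0.500, y = 0.085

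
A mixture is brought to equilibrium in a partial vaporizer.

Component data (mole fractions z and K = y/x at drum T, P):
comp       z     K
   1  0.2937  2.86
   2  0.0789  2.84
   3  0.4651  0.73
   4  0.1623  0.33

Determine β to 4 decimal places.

β = 0.5916

Material balance + equilibrium reduce to Σ zᵢ(Kᵢ−1)/(1+β(Kᵢ−1)) = 0.
Check two-phase: ΣzᵢKᵢ = 1.4571 > 1 and Σzᵢ/Kᵢ = 1.2594 > 1, so g(0) = 0.4571 > 0 and g(1) = -0.2594 < 0.
Iterate (Newton) starting at β = 0.5:
  β = 0.5000: g = 0.04996, g' = -0.5553 → β = 0.5900
  β = 0.5900: g = 0.00088, g' = -0.5396 → β = 0.5916
Converged at β = 0.5916.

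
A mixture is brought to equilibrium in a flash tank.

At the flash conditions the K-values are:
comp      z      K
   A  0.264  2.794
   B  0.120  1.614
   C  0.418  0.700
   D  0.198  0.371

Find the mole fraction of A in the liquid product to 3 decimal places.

x_A = 0.146

Material balance + equilibrium reduce to Σ zᵢ(Kᵢ−1)/(1+ψ(Kᵢ−1)) = 0.
Feasibility: ΣzᵢKᵢ = 1.297, Σzᵢ/Kᵢ = 1.300 — both > 1, two phases present.
Iterate (Newton) starting at ψ = 0.6:
  ψ = 0.600: g = -0.0710, g' = -0.479 → ψ = 0.452
Converged at ψ = 0.452.
Compositions from xᵢ = zᵢ/(1+ψ(Kᵢ−1)), yᵢ = Kᵢxᵢ:
  A: x = 0.146, y = 0.407
  B: x = 0.094, y = 0.152
  C: x = 0.484, y = 0.339
  D: x = 0.277, y = 0.103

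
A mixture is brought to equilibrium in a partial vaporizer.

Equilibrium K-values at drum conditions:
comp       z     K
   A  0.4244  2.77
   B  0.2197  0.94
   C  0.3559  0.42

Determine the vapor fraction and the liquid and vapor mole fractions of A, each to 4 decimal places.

Let ψ = V/F and solve Σ zᵢ(Kᵢ−1)/(1+ψ(Kᵢ−1)) = 0.
g(0) = ΣzᵢKᵢ − 1 = 0.5316 and g(1) = 1 − Σzᵢ/Kᵢ = -0.2343, so a root lies in (0, 1).
Iterate (Newton) starting at ψ = 0.44:
  ψ = 0.4400: g = 0.13161, g' = -0.6369 → ψ = 0.6467
  ψ = 0.6467: g = 0.00625, g' = -0.5965 → ψ = 0.6571
Converged at ψ = 0.6571.
Compositions from xᵢ = zᵢ/(1+ψ(Kᵢ−1)), yᵢ = Kᵢxᵢ:
  A: x = 0.1962, y = 0.5435
  B: x = 0.2287, y = 0.2150
  C: x = 0.5751, y = 0.2415

ψ = 0.6571, x_A = 0.1962, y_A = 0.5435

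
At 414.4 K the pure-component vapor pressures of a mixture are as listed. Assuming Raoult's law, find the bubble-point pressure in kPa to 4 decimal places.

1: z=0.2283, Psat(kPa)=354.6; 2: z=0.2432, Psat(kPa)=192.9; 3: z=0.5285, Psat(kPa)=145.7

Pbub = 204.8709 kPa

At the bubble point ψ → 0, so ΣzᵢKᵢ = 1 with Kᵢ = Pᵢˢᵃᵗ/P ⇒ P = ΣzᵢPᵢˢᵃᵗ.
P = 0.2283·354.6 + 0.2432·192.9 + 0.5285·145.7 = 204.8709 kPa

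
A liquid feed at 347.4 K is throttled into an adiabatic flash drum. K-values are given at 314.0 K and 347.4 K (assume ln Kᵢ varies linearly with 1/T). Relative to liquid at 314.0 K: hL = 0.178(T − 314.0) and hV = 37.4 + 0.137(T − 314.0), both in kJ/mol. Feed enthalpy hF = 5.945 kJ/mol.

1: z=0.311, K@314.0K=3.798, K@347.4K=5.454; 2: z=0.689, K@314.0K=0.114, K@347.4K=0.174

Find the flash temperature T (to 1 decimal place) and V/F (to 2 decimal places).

T = 320.0 K, V/F = 0.13

Adiabatic flash: solve Rachford–Rice at each trial T, then check hF = ψ·hV(T) + (1−ψ)·hL(T).
  T = 314.0 K: K = (3.798, 0.114), RR gives ψ = 0.105, H_out = 3.918 kJ/mol
  T = 347.4 K: K = (5.454, 0.174), RR gives ψ = 0.222, H_out = 13.938 kJ/mol
  T = 330.7 K: K = (4.593, 0.142), RR gives ψ = 0.171, H_out = 9.246 kJ/mol
  T = 322.4 K: K = (4.189, 0.128), RR gives ψ = 0.141, H_out = 6.704 kJ/mol
  T = 318.2 K: K = (3.991, 0.121), RR gives ψ = 0.123, H_out = 5.342 kJ/mol
  T = 320.3 K: K = (4.090, 0.124), RR gives ψ = 0.132, H_out = 6.030 kJ/mol
Linear interpolation between T = 318.2 (H_out = 5.342) and T = 320.3 (H_out = 6.030) on hF = 5.945 gives T ≈ 320.0 K, at which ψ = 0.13.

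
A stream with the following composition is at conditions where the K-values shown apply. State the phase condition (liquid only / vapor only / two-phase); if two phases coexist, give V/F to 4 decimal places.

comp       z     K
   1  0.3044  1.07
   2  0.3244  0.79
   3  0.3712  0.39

liquid only

ΣzᵢKᵢ = 0.7268; Σzᵢ/Kᵢ = 1.6469.
Since ΣzᵢKᵢ < 1 the mixture is below its bubble point — single liquid phase.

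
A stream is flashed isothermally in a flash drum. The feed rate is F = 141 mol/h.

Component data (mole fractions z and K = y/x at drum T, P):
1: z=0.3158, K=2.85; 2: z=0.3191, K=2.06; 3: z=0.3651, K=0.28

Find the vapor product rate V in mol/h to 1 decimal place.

V = 87.6 mol/h

Material balance + equilibrium reduce to Σ zᵢ(Kᵢ−1)/(1+β(Kᵢ−1)) = 0.
g(0) = ΣzᵢKᵢ − 1 = 0.6596 and g(1) = 1 − Σzᵢ/Kᵢ = -0.5696, so a root lies in (0, 1).
Iterate (Newton) starting at β = 0.5:
  β = 0.5000: g = 0.11383, g' = -0.9069 → β = 0.6255
  β = 0.6255: g = -0.00406, g' = -0.9884 → β = 0.6214
Converged at β = 0.6214.
Then V = β·F = 0.6214·141 = 87.6 mol/h and L = F − V = 53.4 mol/h.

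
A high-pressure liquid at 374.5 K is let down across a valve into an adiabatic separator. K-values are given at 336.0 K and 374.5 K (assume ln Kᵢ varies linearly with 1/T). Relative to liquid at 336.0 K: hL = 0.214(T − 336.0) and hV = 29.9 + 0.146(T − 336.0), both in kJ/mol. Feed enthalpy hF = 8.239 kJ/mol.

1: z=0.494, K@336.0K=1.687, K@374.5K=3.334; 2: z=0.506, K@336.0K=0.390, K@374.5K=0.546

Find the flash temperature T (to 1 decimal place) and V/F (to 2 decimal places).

Adiabatic flash: solve Rachford–Rice at each trial T, then check hF = ψ·hV(T) + (1−ψ)·hL(T).
  T = 336.0 K: K = (1.687, 0.390), RR gives ψ = 0.073, H_out = 2.192 kJ/mol
  T = 374.5 K: K = (3.334, 0.546), RR gives ψ = 0.871, H_out = 32.010 kJ/mol
  T = 355.2 K: K = (2.414, 0.465), RR gives ψ = 0.566, H_out = 20.300 kJ/mol
  T = 345.6 K: K = (2.028, 0.427), RR gives ψ = 0.370, H_out = 12.878 kJ/mol
  T = 340.8 K: K = (1.852, 0.408), RR gives ψ = 0.241, H_out = 8.159 kJ/mol
  T = 343.2 K: K = (1.939, 0.418), RR gives ψ = 0.309, H_out = 10.637 kJ/mol
Linear interpolation between T = 340.8 (H_out = 8.159) and T = 343.2 (H_out = 10.637) on hF = 8.239 gives T ≈ 340.9 K, at which ψ = 0.24.

T = 340.9 K, V/F = 0.24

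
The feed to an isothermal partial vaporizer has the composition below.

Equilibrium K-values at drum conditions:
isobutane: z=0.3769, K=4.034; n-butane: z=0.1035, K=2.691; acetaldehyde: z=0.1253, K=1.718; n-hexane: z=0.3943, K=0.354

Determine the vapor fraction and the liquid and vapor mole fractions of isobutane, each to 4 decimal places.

Let ψ = V/F and solve Σ zᵢ(Kᵢ−1)/(1+ψ(Kᵢ−1)) = 0.
Feasibility: ΣzᵢKᵢ = 2.1538, Σzᵢ/Kᵢ = 1.3187 — both > 1, two phases present.
Newton–Raphson from ψ = 0.5:
  ψ = 0.5000: g = 0.23911, g' = -1.0285 → ψ = 0.7325
  ψ = 0.7325: g = 0.00851, g' = -1.0138 → ψ = 0.7409
  ψ = 0.7409: g = -0.00003, g' = -1.0200 → ψ = 0.7408
Converged at ψ = 0.7408.
Compositions from xᵢ = zᵢ/(1+ψ(Kᵢ−1)), yᵢ = Kᵢxᵢ:
  isobutane: x = 0.1161, y = 0.4681
  n-butane: x = 0.0459, y = 0.1236
  acetaldehyde: x = 0.0818, y = 0.1405
  n-hexane: x = 0.7562, y = 0.2677

ψ = 0.7408, x_isobutane = 0.1161, y_isobutane = 0.4681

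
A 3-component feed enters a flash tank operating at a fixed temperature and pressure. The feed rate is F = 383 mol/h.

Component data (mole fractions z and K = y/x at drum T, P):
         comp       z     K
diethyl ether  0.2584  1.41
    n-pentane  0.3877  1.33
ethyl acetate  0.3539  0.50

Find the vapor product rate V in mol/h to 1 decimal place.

Material balance + equilibrium reduce to Σ zᵢ(Kᵢ−1)/(1+V/F(Kᵢ−1)) = 0.
g(0) = ΣzᵢKᵢ − 1 = 0.0569 and g(1) = 1 − Σzᵢ/Kᵢ = -0.1826, so a root lies in (0, 1).
Newton iteration, V/F⁰ = 0.54:
  V/F = 0.5400: g = -0.04707, g' = -0.2256 → V/F = 0.3313
  V/F = 0.3313: g = -0.00348, g' = -0.1951 → V/F = 0.3135
  V/F = 0.3135: g = -0.00002, g' = -0.1932 → V/F = 0.3134
Converged at V/F = 0.3134.
Then V = V/F·F = 0.3134·383 = 120.0 mol/h and L = F − V = 263.0 mol/h.

V = 120.0 mol/h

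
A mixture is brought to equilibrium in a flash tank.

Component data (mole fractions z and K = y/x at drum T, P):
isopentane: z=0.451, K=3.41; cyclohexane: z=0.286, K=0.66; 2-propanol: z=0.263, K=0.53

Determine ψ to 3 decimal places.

Let ψ = V/F and solve Σ zᵢ(Kᵢ−1)/(1+ψ(Kᵢ−1)) = 0.
g(0) = ΣzᵢKᵢ − 1 = 0.866 and g(1) = 1 − Σzᵢ/Kᵢ = -0.062, so a root lies in (0, 1).
Newton iteration, ψ⁰ = 0.5:
  ψ = 0.500: g = 0.2142, g' = -0.686 → ψ = 0.812
  ψ = 0.812: g = 0.0332, g' = -0.515 → ψ = 0.877
Converged at ψ = 0.877.

ψ = 0.877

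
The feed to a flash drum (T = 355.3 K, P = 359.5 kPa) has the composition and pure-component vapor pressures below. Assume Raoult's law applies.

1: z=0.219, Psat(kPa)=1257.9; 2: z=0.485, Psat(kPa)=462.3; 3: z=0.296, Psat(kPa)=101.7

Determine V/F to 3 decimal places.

Raoult's law: Kᵢ = Pᵢˢᵃᵗ/P = Pᵢˢᵃᵗ/359.5.
  K_1 = 1257.9/359.5 = 3.49903, K_2 = 462.3/359.5 = 1.28595, K_3 = 101.7/359.5 = 0.28289
Newton iteration, V/F⁰ = 0.55:
  V/F = 0.550: g = -0.0002, g' = -0.687 → V/F = 0.550
Converged at V/F = 0.550.

V/F = 0.550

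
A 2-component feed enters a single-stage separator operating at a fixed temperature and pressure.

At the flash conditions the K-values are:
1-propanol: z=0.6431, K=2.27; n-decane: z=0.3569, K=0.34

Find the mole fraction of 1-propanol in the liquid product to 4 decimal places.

x_1-propanol = 0.3420

Rachford–Rice: g(ψ) = Σ zᵢ(Kᵢ−1)/(1+ψ(Kᵢ−1)) = 0.
Check two-phase: ΣzᵢKᵢ = 1.5812 > 1 and Σzᵢ/Kᵢ = 1.3330 > 1, so g(0) = 0.5812 > 0 and g(1) = -0.3330 < 0.
Binary case is linear: z₁(K₁−1)(1+ψ(K₂−1)) + z₂(K₂−1)(1+ψ(K₁−1)) = 0
⇒ ψ = [z₁(K₁−1)+z₂(K₂−1)] / [−(K₁−1)(K₂−1)] = 0.58118/0.83820 = 0.6934
Compositions from xᵢ = zᵢ/(1+ψ(Kᵢ−1)), yᵢ = Kᵢxᵢ:
  1-propanol: x = 0.3420, y = 0.7763
  n-decane: x = 0.6580, y = 0.2237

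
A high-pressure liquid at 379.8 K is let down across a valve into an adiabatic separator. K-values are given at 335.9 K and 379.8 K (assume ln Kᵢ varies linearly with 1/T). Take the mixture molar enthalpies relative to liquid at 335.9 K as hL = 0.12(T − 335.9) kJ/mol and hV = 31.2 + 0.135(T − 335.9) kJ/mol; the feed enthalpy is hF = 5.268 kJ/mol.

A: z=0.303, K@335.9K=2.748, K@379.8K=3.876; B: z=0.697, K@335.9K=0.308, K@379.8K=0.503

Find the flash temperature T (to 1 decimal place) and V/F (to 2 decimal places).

T = 347.2 K, V/F = 0.12

Adiabatic flash: solve Rachford–Rice at each trial T, then check hF = ψ·hV(T) + (1−ψ)·hL(T).
  T = 335.9 K: K = (2.748, 0.308), RR gives ψ = 0.039, H_out = 1.221 kJ/mol
  T = 379.8 K: K = (3.876, 0.503), RR gives ψ = 0.367, H_out = 16.970 kJ/mol
  T = 357.9 K: K = (3.300, 0.400), RR gives ψ = 0.202, H_out = 9.000 kJ/mol
  T = 346.9 K: K = (3.020, 0.352), RR gives ψ = 0.123, H_out = 5.171 kJ/mol
  T = 352.4 K: K = (3.159, 0.376), RR gives ψ = 0.162, H_out = 7.090 kJ/mol
  T = 349.6 K: K = (3.088, 0.364), RR gives ψ = 0.142, H_out = 6.115 kJ/mol
  T = 348.2 K: K = (3.053, 0.358), RR gives ψ = 0.132, H_out = 5.626 kJ/mol
Linear interpolation between T = 346.9 (H_out = 5.171) and T = 348.2 (H_out = 5.626) on hF = 5.268 gives T ≈ 347.2 K, at which ψ = 0.12.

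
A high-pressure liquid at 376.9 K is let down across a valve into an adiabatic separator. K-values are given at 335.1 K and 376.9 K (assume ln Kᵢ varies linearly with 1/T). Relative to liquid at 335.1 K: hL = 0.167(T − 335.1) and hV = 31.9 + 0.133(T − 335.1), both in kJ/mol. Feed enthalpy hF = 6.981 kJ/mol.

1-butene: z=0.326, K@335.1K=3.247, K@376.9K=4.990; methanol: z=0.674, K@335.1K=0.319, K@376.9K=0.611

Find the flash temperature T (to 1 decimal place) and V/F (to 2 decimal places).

T = 338.0 K, V/F = 0.20

Adiabatic flash: solve Rachford–Rice at each trial T, then check hF = ψ·hV(T) + (1−ψ)·hL(T).
  T = 335.1 K: K = (3.247, 0.319), RR gives ψ = 0.179, H_out = 5.702 kJ/mol
  T = 376.9 K: K = (4.990, 0.611), RR gives ψ = 0.669, H_out = 27.375 kJ/mol
  T = 356.0 K: K = (4.076, 0.450), RR gives ψ = 0.374, H_out = 15.143 kJ/mol
  T = 345.6 K: K = (3.653, 0.381), RR gives ψ = 0.273, H_out = 10.356 kJ/mol
  T = 340.4 K: K = (3.449, 0.349), RR gives ψ = 0.226, H_out = 8.051 kJ/mol
  T = 337.8 K: K = (3.349, 0.334), RR gives ψ = 0.203, H_out = 6.901 kJ/mol
  T = 339.1 K: K = (3.399, 0.342), RR gives ψ = 0.214, H_out = 7.476 kJ/mol
Linear interpolation between T = 337.8 (H_out = 6.901) and T = 339.1 (H_out = 7.476) on hF = 6.981 gives T ≈ 338.0 K, at which ψ = 0.20.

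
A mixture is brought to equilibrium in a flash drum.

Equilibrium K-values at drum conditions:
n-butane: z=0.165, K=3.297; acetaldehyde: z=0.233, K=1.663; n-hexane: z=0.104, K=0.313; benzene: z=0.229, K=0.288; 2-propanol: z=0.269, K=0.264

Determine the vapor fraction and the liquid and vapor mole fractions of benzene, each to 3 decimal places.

ψ = 0.088, x_benzene = 0.244, y_benzene = 0.070

Material balance + equilibrium reduce to Σ zᵢ(Kᵢ−1)/(1+ψ(Kᵢ−1)) = 0.
Feasibility: ΣzᵢKᵢ = 1.101, Σzᵢ/Kᵢ = 2.337 — both > 1, two phases present.
Newton iteration, ψ⁰ = 0.55:
  ψ = 0.550: g = -0.4348, g' = -1.077 → ψ = 0.146
  ψ = 0.146: g = -0.0587, g' = -0.961 → ψ = 0.085
  ψ = 0.085: g = 0.0026, g' = -1.054 → ψ = 0.088
Converged at ψ = 0.088.
Compositions from xᵢ = zᵢ/(1+ψ(Kᵢ−1)), yᵢ = Kᵢxᵢ:
  n-butane: x = 0.137, y = 0.453
  acetaldehyde: x = 0.220, y = 0.366
  n-hexane: x = 0.111, y = 0.035
  benzene: x = 0.244, y = 0.070
  2-propanol: x = 0.288, y = 0.076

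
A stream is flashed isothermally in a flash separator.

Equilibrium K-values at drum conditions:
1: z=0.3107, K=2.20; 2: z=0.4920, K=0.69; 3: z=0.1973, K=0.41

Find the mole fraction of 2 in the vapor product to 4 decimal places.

Let β = V/F and solve Σ zᵢ(Kᵢ−1)/(1+β(Kᵢ−1)) = 0.
Check two-phase: ΣzᵢKᵢ = 1.1039 > 1 and Σzᵢ/Kᵢ = 1.3355 > 1, so g(0) = 0.1039 > 0 and g(1) = -0.3355 < 0.
Newton–Raphson from β = 0.44:
  β = 0.4400: g = -0.08983, g' = -0.3803 → β = 0.2038
  β = 0.2038: g = 0.00445, g' = -0.4315 → β = 0.2141
  β = 0.2141: g = 0.00002, g' = -0.4274 → β = 0.2142
Converged at β = 0.2142.
Compositions from xᵢ = zᵢ/(1+β(Kᵢ−1)), yᵢ = Kᵢxᵢ:
  1: x = 0.2472, y = 0.5438
  2: x = 0.5270, y = 0.3636
  3: x = 0.2258, y = 0.0926

y_2 = 0.3636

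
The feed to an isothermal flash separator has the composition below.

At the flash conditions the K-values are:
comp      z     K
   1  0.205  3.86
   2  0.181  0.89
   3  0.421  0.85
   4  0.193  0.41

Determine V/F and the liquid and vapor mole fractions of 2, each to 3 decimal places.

Iterate (Newton) starting at V/F = 0.5:
  V/F = 0.500: g = -0.0096, g' = -0.433 → V/F = 0.478
Converged at V/F = 0.478.
Compositions from xᵢ = zᵢ/(1+V/F(Kᵢ−1)), yᵢ = Kᵢxᵢ:
  1: x = 0.087, y = 0.334
  2: x = 0.191, y = 0.170
  3: x = 0.454, y = 0.385
  4: x = 0.269, y = 0.110

V/F = 0.478, x_2 = 0.191, y_2 = 0.170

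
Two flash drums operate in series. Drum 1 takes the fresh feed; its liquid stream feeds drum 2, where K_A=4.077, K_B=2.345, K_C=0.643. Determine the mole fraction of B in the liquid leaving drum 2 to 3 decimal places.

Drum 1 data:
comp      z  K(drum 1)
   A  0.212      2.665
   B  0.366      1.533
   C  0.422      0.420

Drum 1:
Material balance + equilibrium reduce to Σ zᵢ(Kᵢ−1)/(1+ψ₁(Kᵢ−1)) = 0.
Check two-phase: ΣzᵢKᵢ = 1.303 > 1 and Σzᵢ/Kᵢ = 1.323 > 1, so g(0) = 0.303 > 0 and g(1) = -0.323 < 0.
Newton iteration, ψ₁⁰ = 0.5:
  ψ₁ = 0.500: g = 0.0019, g' = -0.521 → ψ₁ = 0.504
Converged at ψ₁ = 0.504.
Drum-1 compositions:
  A: x = 0.115, y = 0.307
  B: x = 0.289, y = 0.442
  C: x = 0.596, y = 0.250
Drum-2 feed = drum-1 liquid: z₂ = (0.1153, 0.2885, 0.5962).
Drum 2:
Rachford–Rice: g(ψ₂) = Σ zᵢ(Kᵢ−1)/(1+ψ₂(Kᵢ−1)) = 0.
Check two-phase: ΣzᵢKᵢ = 1.530 > 1 and Σzᵢ/Kᵢ = 1.078 > 1, so g(0) = 0.530 > 0 and g(1) = -0.078 < 0.
Newton–Raphson from ψ₂ = 0.58:
  ψ₂ = 0.580: g = 0.0770, g' = -0.426 → ψ₂ = 0.761
  ψ₂ = 0.761: g = 0.0059, g' = -0.369 → ψ₂ = 0.777
Converged at ψ₂ = 0.777.
  A: x = 0.034, y = 0.139
  B: x = 0.141, y = 0.331
  C: x = 0.825, y = 0.530

x_B (drum 2) = 0.141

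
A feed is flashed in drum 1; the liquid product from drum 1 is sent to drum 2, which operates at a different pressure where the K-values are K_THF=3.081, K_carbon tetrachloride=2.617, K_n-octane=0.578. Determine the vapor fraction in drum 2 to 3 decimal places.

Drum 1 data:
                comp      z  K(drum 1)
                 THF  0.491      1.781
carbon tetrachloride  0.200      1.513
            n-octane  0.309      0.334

Drum 1:
Newton–Raphson from ψ₁ = 0.64:
  ψ₁ = 0.640: g = -0.0258, g' = -0.579 → ψ₁ = 0.596
  ψ₁ = 0.596: g = -0.0007, g' = -0.547 → ψ₁ = 0.594
Converged at ψ₁ = 0.594.
Drum-1 compositions:
  THF: x = 0.335, y = 0.597
  carbon tetrachloride: x = 0.153, y = 0.232
  n-octane: x = 0.511, y = 0.171
Drum-2 feed = drum-1 liquid: z₂ = (0.3354, 0.1533, 0.5113).
Drum 2:
Rachford–Rice: g(ψ₂) = Σ zᵢ(Kᵢ−1)/(1+ψ₂(Kᵢ−1)) = 0.
Feasibility: ΣzᵢKᵢ = 1.730, Σzᵢ/Kᵢ = 1.052 — both > 1, two phases present.
Newton iteration, ψ₂⁰ = 0.42:
  ψ₂ = 0.420: g = 0.2577, g' = -0.690 → ψ₂ = 0.793
  ψ₂ = 0.793: g = 0.0474, g' = -0.489 → ψ₂ = 0.890
  ψ₂ = 0.890: g = 0.0006, g' = -0.479 → ψ₂ = 0.892
Converged at ψ₂ = 0.892.
  THF: x = 0.117, y = 0.362
  carbon tetrachloride: x = 0.063, y = 0.164
  n-octane: x = 0.820, y = 0.474

V/F (drum 2) = 0.892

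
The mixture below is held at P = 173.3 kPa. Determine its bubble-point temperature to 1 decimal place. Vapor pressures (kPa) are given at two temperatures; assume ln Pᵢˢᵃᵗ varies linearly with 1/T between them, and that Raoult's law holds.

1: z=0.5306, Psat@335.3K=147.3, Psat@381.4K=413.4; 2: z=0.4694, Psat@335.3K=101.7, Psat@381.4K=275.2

Bubble-point temperature: ΣzᵢPᵢˢᵃᵗ(T) = P. Interpolate ln Pᵢˢᵃᵗ = aᵢ + bᵢ/T.
  T = 335.3 K: ΣzᵢPᵢˢᵃᵗ = 125.90 kPa
  T = 381.4 K: ΣzᵢPᵢˢᵃᵗ = 348.53 kPa
  T = 358.4 K: ΣzᵢPᵢˢᵃᵗ = 216.67 kPa
  T = 346.9 K: ΣzᵢPᵢˢᵃᵗ = 166.86 kPa
  T = 352.6 K: ΣzᵢPᵢˢᵃᵗ = 190.33 kPa
  T = 349.8 K: ΣzᵢPᵢˢᵃᵗ = 178.51 kPa
Interpolating between 346.9 K and 349.8 K gives T ≈ 348.5 K.

T = 348.5 K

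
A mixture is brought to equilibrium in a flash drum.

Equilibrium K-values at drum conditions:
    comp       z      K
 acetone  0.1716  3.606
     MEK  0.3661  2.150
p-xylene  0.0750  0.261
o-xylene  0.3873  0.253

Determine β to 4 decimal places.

β = 0.4156

Rachford–Rice: g(β) = Σ zᵢ(Kᵢ−1)/(1+β(Kᵢ−1)) = 0.
Feasibility: ΣzᵢKᵢ = 1.5235, Σzᵢ/Kᵢ = 2.0361 — both > 1, two phases present.
Newton–Raphson from β = 0.5:
  β = 0.5000: g = -0.08821, g' = -1.0686 → β = 0.4174
  β = 0.4174: g = -0.00192, g' = -1.0304 → β = 0.4156
Converged at β = 0.4156.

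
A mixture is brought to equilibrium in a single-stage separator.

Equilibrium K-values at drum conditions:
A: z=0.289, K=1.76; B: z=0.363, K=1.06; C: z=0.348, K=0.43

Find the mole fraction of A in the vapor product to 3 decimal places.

Newton–Raphson from V/F = 0.49:
  V/F = 0.490: g = -0.0940, g' = -0.308 → V/F = 0.184
  V/F = 0.184: g = -0.0074, g' = -0.271 → V/F = 0.157
Converged at V/F = 0.157.
Compositions from xᵢ = zᵢ/(1+V/F(Kᵢ−1)), yᵢ = Kᵢxᵢ:
  A: x = 0.258, y = 0.454
  B: x = 0.360, y = 0.381
  C: x = 0.382, y = 0.164

y_A = 0.454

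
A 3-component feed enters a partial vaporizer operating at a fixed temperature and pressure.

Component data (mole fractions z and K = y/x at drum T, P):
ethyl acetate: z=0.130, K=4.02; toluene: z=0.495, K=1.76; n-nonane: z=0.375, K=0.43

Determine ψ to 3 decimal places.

Newton–Raphson from ψ = 0.64:
  ψ = 0.640: g = 0.0505, g' = -0.569 → ψ = 0.729
  ψ = 0.729: g = -0.0008, g' = -0.591 → ψ = 0.727
Converged at ψ = 0.727.

ψ = 0.727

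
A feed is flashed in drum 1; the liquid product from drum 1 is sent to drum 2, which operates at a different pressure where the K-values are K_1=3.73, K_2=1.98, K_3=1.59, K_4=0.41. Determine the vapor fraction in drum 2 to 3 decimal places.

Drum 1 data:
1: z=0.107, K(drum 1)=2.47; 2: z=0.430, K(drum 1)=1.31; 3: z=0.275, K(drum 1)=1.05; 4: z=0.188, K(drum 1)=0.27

Drum 1:
Rachford–Rice: g(ψ₁) = Σ zᵢ(Kᵢ−1)/(1+ψ₁(Kᵢ−1)) = 0.
Feasibility: ΣzᵢKᵢ = 1.167, Σzᵢ/Kᵢ = 1.330 — both > 1, two phases present.
Newton iteration, ψ₁⁰ = 0.58:
  ψ₁ = 0.580: g = -0.0268, g' = -0.399 → ψ₁ = 0.513
  ψ₁ = 0.513: g = -0.0013, g' = -0.363 → ψ₁ = 0.509
Converged at ψ₁ = 0.509.
Drum-1 compositions:
  1: x = 0.061, y = 0.151
  2: x = 0.371, y = 0.486
  3: x = 0.268, y = 0.282
  4: x = 0.299, y = 0.081
Drum-2 feed = drum-1 liquid: z₂ = (0.0612, 0.3714, 0.2682, 0.2993).
Drum 2:
Iterate (Newton) starting at ψ₂ = 0.5:
  ψ₂ = 0.500: g = 0.1866, g' = -0.507 → ψ₂ = 0.868
  ψ₂ = 0.868: g = -0.0109, g' = -0.623 → ψ₂ = 0.850
Converged at ψ₂ = 0.850.
  1: x = 0.018, y = 0.069
  2: x = 0.203, y = 0.401
  3: x = 0.179, y = 0.284
  4: x = 0.600, y = 0.246

V/F (drum 2) = 0.850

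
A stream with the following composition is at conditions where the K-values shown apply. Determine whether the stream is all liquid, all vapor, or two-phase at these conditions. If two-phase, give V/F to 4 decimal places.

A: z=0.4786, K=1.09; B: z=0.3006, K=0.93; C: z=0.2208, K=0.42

ΣzᵢKᵢ = 0.8940; Σzᵢ/Kᵢ = 1.2880.
Since ΣzᵢKᵢ < 1 the mixture is below its bubble point — single liquid phase.

all liquid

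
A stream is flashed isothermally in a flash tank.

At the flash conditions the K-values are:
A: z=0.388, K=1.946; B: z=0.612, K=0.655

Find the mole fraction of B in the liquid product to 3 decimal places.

Iterate (Newton) starting at ψ = 0.5:
  ψ = 0.500: g = -0.0060, g' = -0.266 → ψ = 0.478
Converged at ψ = 0.478.
Compositions from xᵢ = zᵢ/(1+ψ(Kᵢ−1)), yᵢ = Kᵢxᵢ:
  A: x = 0.267, y = 0.520
  B: x = 0.733, y = 0.480

x_B = 0.733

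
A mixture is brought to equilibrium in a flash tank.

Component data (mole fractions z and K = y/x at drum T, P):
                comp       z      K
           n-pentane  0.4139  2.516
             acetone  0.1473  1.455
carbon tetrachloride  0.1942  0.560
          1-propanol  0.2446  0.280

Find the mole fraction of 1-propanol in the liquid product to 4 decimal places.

x_1-propanol = 0.3993

Rachford–Rice: g(β) = Σ zᵢ(Kᵢ−1)/(1+β(Kᵢ−1)) = 0.
g(0) = ΣzᵢKᵢ − 1 = 0.4329 and g(1) = 1 − Σzᵢ/Kᵢ = -0.4861, so a root lies in (0, 1).
Newton iteration, β⁰ = 0.32:
  β = 0.3200: g = 0.15272, g' = -0.7195 → β = 0.5323
  β = 0.5323: g = 0.00411, g' = -0.7086 → β = 0.5380
Converged at β = 0.5380.
Compositions from xᵢ = zᵢ/(1+β(Kᵢ−1)), yᵢ = Kᵢxᵢ:
  n-pentane: x = 0.2280, y = 0.5735
  acetone: x = 0.1183, y = 0.1722
  carbon tetrachloride: x = 0.2544, y = 0.1425
  1-propanol: x = 0.3993, y = 0.1118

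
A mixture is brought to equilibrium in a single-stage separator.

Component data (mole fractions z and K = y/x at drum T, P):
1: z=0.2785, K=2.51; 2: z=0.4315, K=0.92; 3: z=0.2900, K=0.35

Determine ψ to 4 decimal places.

ψ = 0.3409

Rachford–Rice: g(ψ) = Σ zᵢ(Kᵢ−1)/(1+ψ(Kᵢ−1)) = 0.
Check two-phase: ΣzᵢKᵢ = 1.1975 > 1 and Σzᵢ/Kᵢ = 1.4085 > 1, so g(0) = 0.1975 > 0 and g(1) = -0.4085 < 0.
Newton–Raphson from ψ = 0.5:
  ψ = 0.5000: g = -0.07560, g' = -0.4781 → ψ = 0.3419
  ψ = 0.3419: g = -0.00049, g' = -0.4817 → ψ = 0.3409
Converged at ψ = 0.3409.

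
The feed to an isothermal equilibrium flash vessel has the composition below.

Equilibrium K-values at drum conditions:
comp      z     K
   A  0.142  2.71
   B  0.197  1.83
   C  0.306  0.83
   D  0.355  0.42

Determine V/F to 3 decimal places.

V/F = 0.272

Iterate (Newton) starting at V/F = 0.5:
  V/F = 0.500: g = -0.1004, g' = -0.436 → V/F = 0.270
  V/F = 0.270: g = 0.0012, g' = -0.463 → V/F = 0.272
Converged at V/F = 0.272.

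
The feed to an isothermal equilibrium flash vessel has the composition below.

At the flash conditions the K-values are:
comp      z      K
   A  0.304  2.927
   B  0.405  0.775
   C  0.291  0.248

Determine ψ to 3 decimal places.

ψ = 0.288

Iterate (Newton) starting at ψ = 0.59:
  ψ = 0.590: g = -0.2243, g' = -0.806 → ψ = 0.312
  ψ = 0.312: g = -0.0179, g' = -0.745 → ψ = 0.288
Converged at ψ = 0.288.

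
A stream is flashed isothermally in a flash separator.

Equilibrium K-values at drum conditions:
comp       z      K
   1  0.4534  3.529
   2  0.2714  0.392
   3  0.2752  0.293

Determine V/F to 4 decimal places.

V/F = 0.4713

Newton–Raphson from V/F = 0.51:
  V/F = 0.5100: g = -0.04269, g' = -1.1003 → V/F = 0.4712
  V/F = 0.4712: g = 0.00015, g' = -1.1101 → V/F = 0.4713
Converged at V/F = 0.4713.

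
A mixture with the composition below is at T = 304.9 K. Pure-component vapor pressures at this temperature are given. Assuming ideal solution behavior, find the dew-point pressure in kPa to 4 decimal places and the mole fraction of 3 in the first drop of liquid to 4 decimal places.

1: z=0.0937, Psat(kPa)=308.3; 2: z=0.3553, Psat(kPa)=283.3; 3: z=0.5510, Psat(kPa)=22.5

At the dew point ψ → 1, so Σzᵢ/Kᵢ = 1 with Kᵢ = Pᵢˢᵃᵗ/P ⇒ 1/P = Σzᵢ/Pᵢˢᵃᵗ.
1/P = 0.0937/308.3 + 0.3553/283.3 + 0.5510/22.5 = 0.0260470 ⇒ P = 38.3922 kPa
xᵢ = zᵢP/Pᵢˢᵃᵗ ⇒ x_3 = 0.5510·38.3922/22.5 = 0.9402

Pdew = 38.3922 kPa, x_3 = 0.9402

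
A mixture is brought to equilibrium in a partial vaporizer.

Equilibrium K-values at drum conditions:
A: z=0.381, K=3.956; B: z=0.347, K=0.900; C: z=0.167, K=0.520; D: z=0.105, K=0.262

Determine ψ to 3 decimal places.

ψ = 0.769

Iterate (Newton) starting at ψ = 0.31:
  ψ = 0.310: g = 0.3572, g' = -1.059 → ψ = 0.647
  ψ = 0.647: g = 0.0849, g' = -0.687 → ψ = 0.771
  ψ = 0.771: g = -0.0010, g' = -0.718 → ψ = 0.769
Converged at ψ = 0.769.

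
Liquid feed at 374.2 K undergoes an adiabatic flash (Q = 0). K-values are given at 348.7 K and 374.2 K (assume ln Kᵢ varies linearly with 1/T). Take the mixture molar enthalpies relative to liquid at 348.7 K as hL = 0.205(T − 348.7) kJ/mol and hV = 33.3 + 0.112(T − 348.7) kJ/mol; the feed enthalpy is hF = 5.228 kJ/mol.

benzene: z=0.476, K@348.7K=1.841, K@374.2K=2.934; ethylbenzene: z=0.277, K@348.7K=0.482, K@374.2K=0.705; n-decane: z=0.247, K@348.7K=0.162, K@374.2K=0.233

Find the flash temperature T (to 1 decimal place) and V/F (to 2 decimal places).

Adiabatic flash: solve Rachford–Rice at each trial T, then check hF = ψ·hV(T) + (1−ψ)·hL(T).
  T = 348.7 K: K = (1.841, 0.482, 0.162), RR gives ψ = 0.086, H_out = 2.868 kJ/mol
  T = 374.2 K: K = (2.934, 0.705, 0.233), RR gives ψ = 0.573, H_out = 22.961 kJ/mol
  T = 361.4 K: K = (2.341, 0.586, 0.195), RR gives ψ = 0.381, H_out = 14.837 kJ/mol
  T = 355.0 K: K = (2.079, 0.532, 0.178), RR gives ψ = 0.253, H_out = 9.570 kJ/mol
  T = 351.9 K: K = (1.959, 0.507, 0.170), RR gives ψ = 0.178, H_out = 6.518 kJ/mol
  T = 350.3 K: K = (1.899, 0.494, 0.166), RR gives ψ = 0.134, H_out = 4.767 kJ/mol
Linear interpolation between T = 350.3 (H_out = 4.767) and T = 351.9 (H_out = 6.518) on hF = 5.228 gives T ≈ 350.7 K, at which ψ = 0.15.

T = 350.7 K, V/F = 0.15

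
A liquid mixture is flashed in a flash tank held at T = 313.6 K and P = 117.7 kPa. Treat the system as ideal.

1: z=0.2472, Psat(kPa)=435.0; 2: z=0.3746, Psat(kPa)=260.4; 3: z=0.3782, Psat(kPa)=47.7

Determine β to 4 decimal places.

Raoult's law: Kᵢ = Pᵢˢᵃᵗ/P = Pᵢˢᵃᵗ/117.7.
  K_1 = 435.0/117.7 = 3.695837, K_2 = 260.4/117.7 = 2.212404, K_3 = 47.7/117.7 = 0.405268
Newton–Raphson from β = 0.39:
  β = 0.3900: g = 0.34037, g' = -0.9075 → β = 0.7651
  β = 0.7651: g = 0.04051, g' = -0.7901 → β = 0.8163
  β = 0.8163: g = -0.00071, g' = -0.8198 → β = 0.8155
Converged at β = 0.8155.

β = 0.8155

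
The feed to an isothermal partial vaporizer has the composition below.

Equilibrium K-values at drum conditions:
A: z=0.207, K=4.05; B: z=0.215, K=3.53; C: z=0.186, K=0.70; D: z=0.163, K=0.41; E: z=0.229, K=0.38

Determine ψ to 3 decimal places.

Material balance + equilibrium reduce to Σ zᵢ(Kᵢ−1)/(1+ψ(Kᵢ−1)) = 0.
Feasibility: ΣzᵢKᵢ = 1.881, Σzᵢ/Kᵢ = 1.378 — both > 1, two phases present.
Iterate (Newton) starting at ψ = 0.31:
  ψ = 0.310: g = 0.2744, g' = -1.181 → ψ = 0.542
  ψ = 0.542: g = 0.0453, g' = -0.864 → ψ = 0.595
Converged at ψ = 0.595.

ψ = 0.595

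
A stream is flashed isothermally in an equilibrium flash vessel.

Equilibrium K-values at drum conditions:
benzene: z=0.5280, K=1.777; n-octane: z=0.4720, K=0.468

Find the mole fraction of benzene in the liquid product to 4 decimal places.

Let β = V/F and solve Σ zᵢ(Kᵢ−1)/(1+β(Kᵢ−1)) = 0.
Check two-phase: ΣzᵢKᵢ = 1.1592 > 1 and Σzᵢ/Kᵢ = 1.3057 > 1, so g(0) = 0.1592 > 0 and g(1) = -0.3057 < 0.
Binary case is linear: z₁(K₁−1)(1+β(K₂−1)) + z₂(K₂−1)(1+β(K₁−1)) = 0
⇒ β = [z₁(K₁−1)+z₂(K₂−1)] / [−(K₁−1)(K₂−1)] = 0.15915/0.41336 = 0.3850
Compositions from xᵢ = zᵢ/(1+β(Kᵢ−1)), yᵢ = Kᵢxᵢ:
  benzene: x = 0.4064, y = 0.7222
  n-octane: x = 0.5936, y = 0.2778

x_benzene = 0.4064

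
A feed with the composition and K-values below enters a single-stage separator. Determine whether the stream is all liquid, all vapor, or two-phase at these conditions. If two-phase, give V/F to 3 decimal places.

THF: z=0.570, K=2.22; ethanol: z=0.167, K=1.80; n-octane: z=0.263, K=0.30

ΣzᵢKᵢ = 1.645; Σzᵢ/Kᵢ = 1.226.
Both exceed 1, so a two-phase solution exists.
Rachford–Rice: g(ψ) = Σ zᵢ(Kᵢ−1)/(1+ψ(Kᵢ−1)) = 0.
Iterate (Newton) starting at ψ = 0.5:
  ψ = 0.500: g = 0.2441, g' = -0.687 → ψ = 0.855
  ψ = 0.855: g = -0.0393, g' = -1.041 → ψ = 0.818
  ψ = 0.818: g = -0.0017, g' = -0.956 → ψ = 0.816
Converged at ψ = 0.816.

two-phase, V/F = 0.816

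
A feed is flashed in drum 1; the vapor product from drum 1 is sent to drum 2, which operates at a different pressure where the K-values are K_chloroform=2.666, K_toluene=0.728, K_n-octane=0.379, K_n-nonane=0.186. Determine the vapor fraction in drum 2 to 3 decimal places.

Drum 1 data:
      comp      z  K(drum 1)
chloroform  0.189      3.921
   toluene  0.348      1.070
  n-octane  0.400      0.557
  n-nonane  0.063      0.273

V/F (drum 2) = 0.367

Drum 1:
Newton iteration, ψ₁⁰ = 0.46:
  ψ₁ = 0.460: g = -0.0322, g' = -0.494 → ψ₁ = 0.395
  ψ₁ = 0.395: g = 0.0011, g' = -0.530 → ψ₁ = 0.397
Converged at ψ₁ = 0.397.
Drum-1 compositions:
  chloroform: x = 0.088, y = 0.343
  toluene: x = 0.339, y = 0.362
  n-octane: x = 0.485, y = 0.270
  n-nonane: x = 0.089, y = 0.024
Drum-2 feed = drum-1 vapor: z₂ = (0.3432, 0.3623, 0.2703, 0.0242).
Drum 2:
Material balance + equilibrium reduce to Σ zᵢ(Kᵢ−1)/(1+ψ₂(Kᵢ−1)) = 0.
Check two-phase: ΣzᵢKᵢ = 1.286 > 1 and Σzᵢ/Kᵢ = 1.470 > 1, so g(0) = 0.286 > 0 and g(1) = -0.470 < 0.
Iterate (Newton) starting at ψ₂ = 0.39:
  ψ₂ = 0.390: g = -0.0140, g' = -0.599 → ψ₂ = 0.367
Converged at ψ₂ = 0.367.
  chloroform: x = 0.213, y = 0.568
  toluene: x = 0.402, y = 0.293
  n-octane: x = 0.350, y = 0.133
  n-nonane: x = 0.034, y = 0.006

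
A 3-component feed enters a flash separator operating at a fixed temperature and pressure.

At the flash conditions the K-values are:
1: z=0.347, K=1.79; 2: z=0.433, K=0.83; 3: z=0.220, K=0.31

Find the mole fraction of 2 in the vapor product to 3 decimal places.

Let β = V/F and solve Σ zᵢ(Kᵢ−1)/(1+β(Kᵢ−1)) = 0.
Check two-phase: ΣzᵢKᵢ = 1.049 > 1 and Σzᵢ/Kᵢ = 1.425 > 1, so g(0) = 0.049 > 0 and g(1) = -0.425 < 0.
Newton–Raphson from β = 0.5:
  β = 0.500: g = -0.1157, g' = -0.370 → β = 0.188
  β = 0.188: g = -0.0117, g' = -0.316 → β = 0.151
Converged at β = 0.151.
Compositions from xᵢ = zᵢ/(1+β(Kᵢ−1)), yᵢ = Kᵢxᵢ:
  1: x = 0.310, y = 0.555
  2: x = 0.444, y = 0.369
  3: x = 0.246, y = 0.076

y_2 = 0.369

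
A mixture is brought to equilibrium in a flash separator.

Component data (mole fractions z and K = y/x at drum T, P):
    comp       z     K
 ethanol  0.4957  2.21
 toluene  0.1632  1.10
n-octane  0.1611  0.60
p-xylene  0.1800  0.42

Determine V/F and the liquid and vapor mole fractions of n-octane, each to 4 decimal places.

Newton–Raphson from V/F = 0.42:
  V/F = 0.4200: g = 0.19788, g' = -0.4636 → V/F = 0.8468
  V/F = 0.8468: g = 0.00868, g' = -0.4712 → V/F = 0.8652
  V/F = 0.8652: g = -0.00007, g' = -0.4789 → V/F = 0.8651
Converged at V/F = 0.8651.
Compositions from xᵢ = zᵢ/(1+V/F(Kᵢ−1)), yᵢ = Kᵢxᵢ:
  ethanol: x = 0.2422, y = 0.5352
  toluene: x = 0.1502, y = 0.1652
  n-octane: x = 0.2463, y = 0.1478
  p-xylene: x = 0.3613, y = 0.1517

V/F = 0.8651, x_n-octane = 0.2463, y_n-octane = 0.1478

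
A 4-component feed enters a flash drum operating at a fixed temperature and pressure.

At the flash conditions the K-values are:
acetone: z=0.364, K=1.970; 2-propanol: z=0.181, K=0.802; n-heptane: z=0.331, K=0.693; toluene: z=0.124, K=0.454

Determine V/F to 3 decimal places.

V/F = 0.446

Rachford–Rice: g(V/F) = Σ zᵢ(Kᵢ−1)/(1+V/F(Kᵢ−1)) = 0.
g(0) = ΣzᵢKᵢ − 1 = 0.148 and g(1) = 1 − Σzᵢ/Kᵢ = -0.161, so a root lies in (0, 1).
Newton iteration, V/F⁰ = 0.5:
  V/F = 0.500: g = -0.0152, g' = -0.278 → V/F = 0.445
  V/F = 0.445: g = 0.0001, g' = -0.282 → V/F = 0.446
Converged at V/F = 0.446.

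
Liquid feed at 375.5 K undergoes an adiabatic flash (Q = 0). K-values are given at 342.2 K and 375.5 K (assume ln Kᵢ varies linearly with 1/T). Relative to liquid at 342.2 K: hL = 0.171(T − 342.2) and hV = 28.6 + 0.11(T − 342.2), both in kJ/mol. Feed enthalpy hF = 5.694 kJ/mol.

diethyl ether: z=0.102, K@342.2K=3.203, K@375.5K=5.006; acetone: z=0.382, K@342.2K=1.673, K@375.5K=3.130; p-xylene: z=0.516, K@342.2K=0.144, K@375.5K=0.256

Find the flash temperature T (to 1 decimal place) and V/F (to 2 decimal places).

T = 349.4 K, V/F = 0.16

Adiabatic flash: solve Rachford–Rice at each trial T, then check hF = ψ·hV(T) + (1−ψ)·hL(T).
  T = 342.2 K: K = (3.203, 1.673, 0.144), RR gives ψ = 0.039, H_out = 1.130 kJ/mol
  T = 375.5 K: K = (5.006, 3.130, 0.256), RR gives ψ = 0.438, H_out = 17.327 kJ/mol
  T = 358.9 K: K = (4.049, 2.324, 0.195), RR gives ψ = 0.280, H_out = 10.585 kJ/mol
  T = 350.5 K: K = (3.609, 1.978, 0.168), RR gives ψ = 0.174, H_out = 6.311 kJ/mol
  T = 346.4 K: K = (3.405, 1.823, 0.156), RR gives ψ = 0.112, H_out = 3.889 kJ/mol
  T = 348.4 K: K = (3.503, 1.897, 0.162), RR gives ψ = 0.143, H_out = 5.102 kJ/mol
Linear interpolation between T = 348.4 (H_out = 5.102) and T = 350.5 (H_out = 6.311) on hF = 5.694 gives T ≈ 349.4 K, at which ψ = 0.16.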